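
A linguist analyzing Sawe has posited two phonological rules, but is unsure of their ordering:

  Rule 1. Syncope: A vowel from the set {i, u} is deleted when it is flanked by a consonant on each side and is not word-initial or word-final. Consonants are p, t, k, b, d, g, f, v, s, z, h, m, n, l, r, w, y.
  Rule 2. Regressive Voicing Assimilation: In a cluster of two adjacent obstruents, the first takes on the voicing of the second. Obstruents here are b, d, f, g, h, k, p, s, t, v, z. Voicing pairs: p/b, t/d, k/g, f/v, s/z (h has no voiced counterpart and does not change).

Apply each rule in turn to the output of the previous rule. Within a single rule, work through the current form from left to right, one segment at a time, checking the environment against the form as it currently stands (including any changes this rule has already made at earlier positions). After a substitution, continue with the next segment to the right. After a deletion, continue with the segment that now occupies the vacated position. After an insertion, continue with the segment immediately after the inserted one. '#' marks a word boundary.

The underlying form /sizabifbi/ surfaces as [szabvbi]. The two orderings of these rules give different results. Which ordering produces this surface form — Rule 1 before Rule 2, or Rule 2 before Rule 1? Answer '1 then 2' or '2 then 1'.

Order 1 then 2:
  1 Syncope: [sizabifbi] → [szabfbi]
  2 Regressive Voicing Assimilation: [szabfbi] → [zzapvbi]
  result: [zzapvbi]
Order 2 then 1:
  2 Regressive Voicing Assimilation: [sizabifbi] → [sizabivbi]
  1 Syncope: [sizabivbi] → [szabvbi]
  result: [szabvbi]

2 then 1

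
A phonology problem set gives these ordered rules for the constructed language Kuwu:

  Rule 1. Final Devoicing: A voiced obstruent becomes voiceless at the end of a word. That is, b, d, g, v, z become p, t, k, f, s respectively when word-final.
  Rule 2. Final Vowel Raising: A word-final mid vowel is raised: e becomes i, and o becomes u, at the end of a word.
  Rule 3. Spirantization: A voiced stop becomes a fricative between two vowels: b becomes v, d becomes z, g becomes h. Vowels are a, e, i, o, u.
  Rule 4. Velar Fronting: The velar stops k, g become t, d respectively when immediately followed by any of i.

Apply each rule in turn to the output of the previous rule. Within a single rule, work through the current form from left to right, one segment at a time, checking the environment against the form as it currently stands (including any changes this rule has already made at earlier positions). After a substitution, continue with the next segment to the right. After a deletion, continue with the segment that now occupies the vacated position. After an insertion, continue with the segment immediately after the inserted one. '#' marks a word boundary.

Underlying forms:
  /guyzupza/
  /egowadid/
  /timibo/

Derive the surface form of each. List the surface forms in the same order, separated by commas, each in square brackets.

/guyzupza/:
  Rule 1 Final Devoicing: no change — [guyzupza]
  Rule 2 Final Vowel Raising: no change — [guyzupza]
  Rule 3 Spirantization: no change — [guyzupza]
  Rule 4 Velar Fronting: no change — [guyzupza]
/egowadid/:
  Rule 1 Final Devoicing: [egowadid] → [egowadit]
  Rule 2 Final Vowel Raising: no change — [egowadit]
  Rule 3 Spirantization: [egowadit] → [ehowazit]
  Rule 4 Velar Fronting: no change — [ehowazit]
/timibo/:
  Rule 1 Final Devoicing: no change — [timibo]
  Rule 2 Final Vowel Raising: [timibo] → [timibu]
  Rule 3 Spirantization: [timibu] → [timivu]
  Rule 4 Velar Fronting: no change — [timivu]

[guyzupza], [ehowazit], [timivu]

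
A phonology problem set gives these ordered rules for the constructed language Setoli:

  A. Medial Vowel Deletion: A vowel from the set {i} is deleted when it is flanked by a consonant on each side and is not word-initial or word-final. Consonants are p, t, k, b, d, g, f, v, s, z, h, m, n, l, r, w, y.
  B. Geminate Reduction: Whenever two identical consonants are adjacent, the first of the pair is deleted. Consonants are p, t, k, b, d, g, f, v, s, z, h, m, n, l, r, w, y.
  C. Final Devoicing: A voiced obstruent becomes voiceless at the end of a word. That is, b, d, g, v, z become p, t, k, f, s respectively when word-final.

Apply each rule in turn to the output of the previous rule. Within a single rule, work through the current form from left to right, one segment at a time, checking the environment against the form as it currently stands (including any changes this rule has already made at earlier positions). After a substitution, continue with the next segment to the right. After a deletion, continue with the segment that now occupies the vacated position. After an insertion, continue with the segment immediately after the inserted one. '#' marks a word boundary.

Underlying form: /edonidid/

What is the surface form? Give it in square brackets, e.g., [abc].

[edont]

A Medial Vowel Deletion: [edonidid] → [edondd]
B Geminate Reduction: [edondd] → [edond]
C Final Devoicing: [edond] → [edont]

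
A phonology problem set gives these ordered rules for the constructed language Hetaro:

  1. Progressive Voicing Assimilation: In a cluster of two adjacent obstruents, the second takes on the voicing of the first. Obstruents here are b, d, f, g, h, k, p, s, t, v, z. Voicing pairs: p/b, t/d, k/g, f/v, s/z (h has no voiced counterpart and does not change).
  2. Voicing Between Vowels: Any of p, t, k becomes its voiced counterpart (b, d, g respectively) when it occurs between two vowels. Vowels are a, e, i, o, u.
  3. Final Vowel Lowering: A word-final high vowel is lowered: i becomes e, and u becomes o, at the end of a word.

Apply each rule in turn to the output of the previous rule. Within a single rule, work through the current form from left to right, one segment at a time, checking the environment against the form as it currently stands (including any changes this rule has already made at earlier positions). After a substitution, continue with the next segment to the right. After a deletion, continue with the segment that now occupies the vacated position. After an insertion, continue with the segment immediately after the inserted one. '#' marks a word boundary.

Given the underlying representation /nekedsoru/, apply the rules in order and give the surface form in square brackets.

1 Progressive Voicing Assimilation: [nekedsoru] → [nekedzoru]
2 Voicing Between Vowels: [nekedzoru] → [negedzoru]
3 Final Vowel Lowering: [negedzoru] → [negedzoro]

[negedzoro]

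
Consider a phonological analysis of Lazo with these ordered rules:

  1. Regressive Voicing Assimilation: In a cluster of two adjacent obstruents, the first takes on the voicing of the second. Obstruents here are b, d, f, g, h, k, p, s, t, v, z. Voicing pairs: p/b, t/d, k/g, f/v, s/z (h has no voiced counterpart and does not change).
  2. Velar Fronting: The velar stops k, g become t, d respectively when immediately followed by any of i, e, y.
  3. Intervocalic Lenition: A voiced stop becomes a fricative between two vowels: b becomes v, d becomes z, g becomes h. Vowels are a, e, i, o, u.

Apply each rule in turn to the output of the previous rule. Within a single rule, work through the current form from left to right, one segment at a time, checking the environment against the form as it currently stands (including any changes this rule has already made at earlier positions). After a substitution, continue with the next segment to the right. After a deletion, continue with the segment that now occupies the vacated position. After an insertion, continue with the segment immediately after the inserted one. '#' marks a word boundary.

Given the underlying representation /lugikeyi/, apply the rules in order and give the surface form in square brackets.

1 Regressive Voicing Assimilation: no change — [lugikeyi]
2 Velar Fronting: [lugikeyi] → [luditeyi]
3 Intervocalic Lenition: [luditeyi] → [luziteyi]

[luziteyi]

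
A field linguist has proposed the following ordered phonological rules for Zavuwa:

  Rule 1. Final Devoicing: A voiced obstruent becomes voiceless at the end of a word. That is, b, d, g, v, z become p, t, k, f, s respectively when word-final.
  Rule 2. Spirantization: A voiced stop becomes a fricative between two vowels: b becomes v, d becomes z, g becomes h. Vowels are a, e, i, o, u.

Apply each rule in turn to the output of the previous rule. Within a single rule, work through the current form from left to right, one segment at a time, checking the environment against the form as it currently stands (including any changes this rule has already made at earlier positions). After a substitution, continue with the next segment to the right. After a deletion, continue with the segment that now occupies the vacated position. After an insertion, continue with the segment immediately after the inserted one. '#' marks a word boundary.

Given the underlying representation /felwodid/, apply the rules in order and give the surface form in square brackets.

Rule 1 Final Devoicing: [felwodid] → [felwodit]
Rule 2 Spirantization: [felwodit] → [felwozit]

[felwozit]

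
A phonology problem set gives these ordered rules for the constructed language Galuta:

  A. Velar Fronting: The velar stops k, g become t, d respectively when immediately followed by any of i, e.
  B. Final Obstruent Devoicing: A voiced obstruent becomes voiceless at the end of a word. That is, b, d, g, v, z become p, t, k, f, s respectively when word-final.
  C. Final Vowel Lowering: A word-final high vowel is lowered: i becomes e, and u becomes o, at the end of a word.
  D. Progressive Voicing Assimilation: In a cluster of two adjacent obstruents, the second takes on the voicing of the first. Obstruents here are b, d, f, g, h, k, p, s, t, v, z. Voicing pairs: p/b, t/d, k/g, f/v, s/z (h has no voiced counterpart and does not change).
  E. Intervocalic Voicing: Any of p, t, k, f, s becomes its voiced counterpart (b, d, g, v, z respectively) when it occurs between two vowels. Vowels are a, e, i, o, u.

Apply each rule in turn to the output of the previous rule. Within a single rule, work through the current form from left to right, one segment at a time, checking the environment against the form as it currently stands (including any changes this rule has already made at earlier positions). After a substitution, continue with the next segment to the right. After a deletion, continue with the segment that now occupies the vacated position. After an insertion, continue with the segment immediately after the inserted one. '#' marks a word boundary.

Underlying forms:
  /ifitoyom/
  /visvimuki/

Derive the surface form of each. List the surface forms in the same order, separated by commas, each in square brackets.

/ifitoyom/:
  A Velar Fronting: no change — [ifitoyom]
  B Final Obstruent Devoicing: no change — [ifitoyom]
  C Final Vowel Lowering: no change — [ifitoyom]
  D Progressive Voicing Assimilation: no change — [ifitoyom]
  E Intervocalic Voicing: [ifitoyom] → [ividoyom]
/visvimuki/:
  A Velar Fronting: [visvimuki] → [visvimuti]
  B Final Obstruent Devoicing: no change — [visvimuti]
  C Final Vowel Lowering: [visvimuti] → [visvimute]
  D Progressive Voicing Assimilation: [visvimute] → [visfimute]
  E Intervocalic Voicing: [visfimute] → [visfimude]

[ividoyom], [visfimude]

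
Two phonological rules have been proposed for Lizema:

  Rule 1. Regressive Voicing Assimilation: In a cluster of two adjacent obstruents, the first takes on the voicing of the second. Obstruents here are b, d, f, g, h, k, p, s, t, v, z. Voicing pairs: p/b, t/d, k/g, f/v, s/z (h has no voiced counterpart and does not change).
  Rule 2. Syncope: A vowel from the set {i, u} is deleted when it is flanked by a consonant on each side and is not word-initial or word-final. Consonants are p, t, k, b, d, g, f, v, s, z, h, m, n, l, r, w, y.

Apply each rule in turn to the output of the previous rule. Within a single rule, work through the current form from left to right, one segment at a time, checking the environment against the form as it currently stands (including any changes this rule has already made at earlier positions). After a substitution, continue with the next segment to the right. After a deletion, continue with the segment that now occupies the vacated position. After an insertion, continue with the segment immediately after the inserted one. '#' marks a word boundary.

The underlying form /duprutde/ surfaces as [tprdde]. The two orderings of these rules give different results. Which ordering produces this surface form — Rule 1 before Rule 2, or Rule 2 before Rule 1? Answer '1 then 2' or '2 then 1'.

Order 1 then 2:
  1 Regressive Voicing Assimilation: [duprutde] → [duprudde]
  2 Syncope: [duprudde] → [dprdde]
  result: [dprdde]
Order 2 then 1:
  2 Syncope: [duprutde] → [dprtde]
  1 Regressive Voicing Assimilation: [dprtde] → [tprdde]
  result: [tprdde]

2 then 1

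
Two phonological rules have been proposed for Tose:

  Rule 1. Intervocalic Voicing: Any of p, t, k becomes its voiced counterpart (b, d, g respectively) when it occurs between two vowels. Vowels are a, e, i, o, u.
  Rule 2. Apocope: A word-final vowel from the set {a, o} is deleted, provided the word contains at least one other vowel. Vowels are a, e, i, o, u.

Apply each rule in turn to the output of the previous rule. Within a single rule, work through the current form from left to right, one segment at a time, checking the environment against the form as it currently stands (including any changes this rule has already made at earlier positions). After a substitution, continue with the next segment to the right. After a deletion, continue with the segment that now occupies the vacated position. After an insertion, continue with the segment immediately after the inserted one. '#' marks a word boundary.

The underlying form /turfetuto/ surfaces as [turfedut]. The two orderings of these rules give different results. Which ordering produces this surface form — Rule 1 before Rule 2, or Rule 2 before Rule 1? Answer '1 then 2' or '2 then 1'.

2 then 1

Order 1 then 2:
  1 Intervocalic Voicing: [turfetuto] → [turfedudo]
  2 Apocope: [turfedudo] → [turfedud]
  result: [turfedud]
Order 2 then 1:
  2 Apocope: [turfetuto] → [turfetut]
  1 Intervocalic Voicing: [turfetut] → [turfedut]
  result: [turfedut]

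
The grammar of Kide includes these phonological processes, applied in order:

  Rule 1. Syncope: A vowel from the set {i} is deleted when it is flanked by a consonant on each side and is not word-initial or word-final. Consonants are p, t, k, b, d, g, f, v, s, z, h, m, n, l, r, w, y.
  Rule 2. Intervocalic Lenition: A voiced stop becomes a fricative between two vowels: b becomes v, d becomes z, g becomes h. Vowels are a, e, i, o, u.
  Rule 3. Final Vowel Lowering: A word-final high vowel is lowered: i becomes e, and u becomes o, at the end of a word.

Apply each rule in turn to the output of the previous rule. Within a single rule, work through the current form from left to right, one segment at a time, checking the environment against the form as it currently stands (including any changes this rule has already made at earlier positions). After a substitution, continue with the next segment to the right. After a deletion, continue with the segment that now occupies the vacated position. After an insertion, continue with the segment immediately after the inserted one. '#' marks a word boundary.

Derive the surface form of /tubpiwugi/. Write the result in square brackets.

Rule 1 Syncope: [tubpiwugi] → [tubpwugi]
Rule 2 Intervocalic Lenition: [tubpwugi] → [tubpwuhi]
Rule 3 Final Vowel Lowering: [tubpwuhi] → [tubpwuhe]

[tubpwuhe]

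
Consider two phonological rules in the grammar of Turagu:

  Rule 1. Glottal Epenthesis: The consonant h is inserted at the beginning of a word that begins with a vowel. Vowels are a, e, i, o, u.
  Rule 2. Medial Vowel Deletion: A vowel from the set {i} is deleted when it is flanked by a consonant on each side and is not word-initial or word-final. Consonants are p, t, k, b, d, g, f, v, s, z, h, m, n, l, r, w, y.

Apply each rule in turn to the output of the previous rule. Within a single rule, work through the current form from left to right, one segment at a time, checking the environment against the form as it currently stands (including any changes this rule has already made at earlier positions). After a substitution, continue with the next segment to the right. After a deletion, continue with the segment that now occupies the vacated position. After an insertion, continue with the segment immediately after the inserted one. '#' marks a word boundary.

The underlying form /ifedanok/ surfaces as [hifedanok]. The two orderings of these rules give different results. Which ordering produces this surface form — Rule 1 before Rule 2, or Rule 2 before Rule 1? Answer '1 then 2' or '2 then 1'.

Order 1 then 2:
  1 Glottal Epenthesis: [ifedanok] → [hifedanok]
  2 Medial Vowel Deletion: [hifedanok] → [hfedanok]
  result: [hfedanok]
Order 2 then 1:
  2 Medial Vowel Deletion: no change — [ifedanok]
  1 Glottal Epenthesis: [ifedanok] → [hifedanok]
  result: [hifedanok]

2 then 1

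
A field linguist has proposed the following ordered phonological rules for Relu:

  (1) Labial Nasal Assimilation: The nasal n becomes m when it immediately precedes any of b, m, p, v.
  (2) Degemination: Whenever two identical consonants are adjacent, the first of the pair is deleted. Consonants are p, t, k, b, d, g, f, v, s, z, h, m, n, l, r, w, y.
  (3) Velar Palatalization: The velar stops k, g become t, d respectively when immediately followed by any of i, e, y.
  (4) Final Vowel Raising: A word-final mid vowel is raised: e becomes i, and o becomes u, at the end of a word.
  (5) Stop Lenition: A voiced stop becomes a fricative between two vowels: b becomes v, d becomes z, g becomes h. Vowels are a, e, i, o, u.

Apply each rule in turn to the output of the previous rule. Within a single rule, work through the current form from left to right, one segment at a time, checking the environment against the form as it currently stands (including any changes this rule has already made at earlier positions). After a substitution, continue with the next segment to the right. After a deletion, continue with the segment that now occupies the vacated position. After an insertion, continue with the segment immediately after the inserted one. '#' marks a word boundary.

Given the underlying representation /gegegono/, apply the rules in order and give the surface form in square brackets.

[dezehonu]

(1) Labial Nasal Assimilation: no change — [gegegono]
(2) Degemination: no change — [gegegono]
(3) Velar Palatalization: [gegegono] → [dedegono]
(4) Final Vowel Raising: [dedegono] → [dedegonu]
(5) Stop Lenition: [dedegonu] → [dezehonu]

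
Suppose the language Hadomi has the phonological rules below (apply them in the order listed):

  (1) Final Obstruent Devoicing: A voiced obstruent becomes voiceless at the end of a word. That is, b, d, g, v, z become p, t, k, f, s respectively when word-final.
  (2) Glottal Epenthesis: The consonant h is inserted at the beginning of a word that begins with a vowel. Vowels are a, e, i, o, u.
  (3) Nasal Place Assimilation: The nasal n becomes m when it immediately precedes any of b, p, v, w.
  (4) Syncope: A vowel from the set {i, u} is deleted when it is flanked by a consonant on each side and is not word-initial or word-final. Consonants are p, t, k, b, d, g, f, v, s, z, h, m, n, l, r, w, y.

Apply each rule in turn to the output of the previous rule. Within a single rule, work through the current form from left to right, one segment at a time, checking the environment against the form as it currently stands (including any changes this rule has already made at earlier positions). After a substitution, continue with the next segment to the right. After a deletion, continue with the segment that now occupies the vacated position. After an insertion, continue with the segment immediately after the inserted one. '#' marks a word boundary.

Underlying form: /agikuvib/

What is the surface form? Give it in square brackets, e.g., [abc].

(1) Final Obstruent Devoicing: [agikuvib] → [agikuvip]
(2) Glottal Epenthesis: [agikuvip] → [hagikuvip]
(3) Nasal Place Assimilation: no change — [hagikuvip]
(4) Syncope: [hagikuvip] → [hagkvp]

[hagkvp]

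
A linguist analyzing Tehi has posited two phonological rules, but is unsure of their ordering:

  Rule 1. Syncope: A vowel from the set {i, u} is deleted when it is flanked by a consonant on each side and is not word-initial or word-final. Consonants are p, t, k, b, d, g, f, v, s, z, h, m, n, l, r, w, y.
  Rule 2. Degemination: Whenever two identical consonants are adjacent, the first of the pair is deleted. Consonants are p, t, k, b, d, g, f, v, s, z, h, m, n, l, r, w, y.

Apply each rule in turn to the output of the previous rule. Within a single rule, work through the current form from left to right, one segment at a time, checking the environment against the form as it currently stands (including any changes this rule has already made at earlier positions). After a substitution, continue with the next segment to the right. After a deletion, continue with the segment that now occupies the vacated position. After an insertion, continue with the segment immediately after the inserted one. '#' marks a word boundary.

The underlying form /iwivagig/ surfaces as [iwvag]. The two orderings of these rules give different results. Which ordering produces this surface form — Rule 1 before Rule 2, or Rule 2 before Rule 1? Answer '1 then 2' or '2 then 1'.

Order 1 then 2:
  1 Syncope: [iwivagig] → [iwvagg]
  2 Degemination: [iwvagg] → [iwvag]
  result: [iwvag]
Order 2 then 1:
  2 Degemination: no change — [iwivagig]
  1 Syncope: [iwivagig] → [iwvagg]
  result: [iwvagg]

1 then 2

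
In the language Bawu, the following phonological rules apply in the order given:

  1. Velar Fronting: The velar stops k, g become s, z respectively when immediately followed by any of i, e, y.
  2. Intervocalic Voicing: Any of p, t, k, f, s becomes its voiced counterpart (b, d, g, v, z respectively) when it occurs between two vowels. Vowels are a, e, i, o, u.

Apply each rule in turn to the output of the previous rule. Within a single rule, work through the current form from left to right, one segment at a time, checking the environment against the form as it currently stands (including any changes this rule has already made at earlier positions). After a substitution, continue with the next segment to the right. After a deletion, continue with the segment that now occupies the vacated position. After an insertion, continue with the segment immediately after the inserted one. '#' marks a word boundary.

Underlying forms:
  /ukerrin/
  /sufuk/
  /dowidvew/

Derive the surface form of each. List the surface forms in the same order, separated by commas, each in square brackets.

/ukerrin/:
  1 Velar Fronting: [ukerrin] → [userrin]
  2 Intervocalic Voicing: [userrin] → [uzerrin]
/sufuk/:
  1 Velar Fronting: no change — [sufuk]
  2 Intervocalic Voicing: [sufuk] → [suvuk]
/dowidvew/:
  1 Velar Fronting: no change — [dowidvew]
  2 Intervocalic Voicing: no change — [dowidvew]

[uzerrin], [suvuk], [dowidvew]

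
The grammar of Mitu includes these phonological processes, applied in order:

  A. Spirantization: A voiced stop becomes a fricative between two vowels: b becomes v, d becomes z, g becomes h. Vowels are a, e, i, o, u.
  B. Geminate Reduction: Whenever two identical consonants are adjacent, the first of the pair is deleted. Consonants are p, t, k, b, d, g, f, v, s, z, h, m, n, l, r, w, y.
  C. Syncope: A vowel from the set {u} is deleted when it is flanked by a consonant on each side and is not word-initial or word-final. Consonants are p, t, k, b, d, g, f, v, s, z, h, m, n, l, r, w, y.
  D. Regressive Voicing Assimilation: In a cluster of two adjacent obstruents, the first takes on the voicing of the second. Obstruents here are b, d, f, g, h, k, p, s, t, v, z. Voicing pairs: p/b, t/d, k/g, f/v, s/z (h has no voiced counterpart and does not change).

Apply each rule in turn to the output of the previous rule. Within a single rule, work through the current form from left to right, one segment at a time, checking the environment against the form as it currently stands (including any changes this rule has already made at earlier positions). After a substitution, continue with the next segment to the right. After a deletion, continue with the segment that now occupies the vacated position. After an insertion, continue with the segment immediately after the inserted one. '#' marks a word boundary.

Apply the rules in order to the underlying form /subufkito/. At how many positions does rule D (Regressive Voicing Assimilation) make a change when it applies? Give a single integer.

2

A Spirantization: [subufkito] → [suvufkito]
B Geminate Reduction: no change — [suvufkito]
C Syncope: [suvufkito] → [svfkito]
D Regressive Voicing Assimilation: [svfkito] → [zffkito]
Rule D changed 2 position(s).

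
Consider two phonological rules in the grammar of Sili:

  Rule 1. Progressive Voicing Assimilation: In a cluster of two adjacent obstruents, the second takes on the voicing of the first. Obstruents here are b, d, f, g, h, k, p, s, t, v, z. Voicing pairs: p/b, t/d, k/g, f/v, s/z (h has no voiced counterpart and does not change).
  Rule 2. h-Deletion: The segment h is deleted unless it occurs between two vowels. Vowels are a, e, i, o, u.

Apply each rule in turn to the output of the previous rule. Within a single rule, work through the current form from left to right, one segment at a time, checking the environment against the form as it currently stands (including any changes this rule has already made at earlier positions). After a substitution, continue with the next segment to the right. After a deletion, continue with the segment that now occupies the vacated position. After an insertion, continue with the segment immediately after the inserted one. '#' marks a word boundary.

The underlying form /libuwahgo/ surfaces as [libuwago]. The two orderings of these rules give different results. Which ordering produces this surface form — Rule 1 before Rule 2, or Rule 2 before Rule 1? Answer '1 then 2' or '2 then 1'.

2 then 1

Order 1 then 2:
  1 Progressive Voicing Assimilation: [libuwahgo] → [libuwahko]
  2 h-Deletion: [libuwahko] → [libuwako]
  result: [libuwako]
Order 2 then 1:
  2 h-Deletion: [libuwahgo] → [libuwago]
  1 Progressive Voicing Assimilation: no change — [libuwago]
  result: [libuwago]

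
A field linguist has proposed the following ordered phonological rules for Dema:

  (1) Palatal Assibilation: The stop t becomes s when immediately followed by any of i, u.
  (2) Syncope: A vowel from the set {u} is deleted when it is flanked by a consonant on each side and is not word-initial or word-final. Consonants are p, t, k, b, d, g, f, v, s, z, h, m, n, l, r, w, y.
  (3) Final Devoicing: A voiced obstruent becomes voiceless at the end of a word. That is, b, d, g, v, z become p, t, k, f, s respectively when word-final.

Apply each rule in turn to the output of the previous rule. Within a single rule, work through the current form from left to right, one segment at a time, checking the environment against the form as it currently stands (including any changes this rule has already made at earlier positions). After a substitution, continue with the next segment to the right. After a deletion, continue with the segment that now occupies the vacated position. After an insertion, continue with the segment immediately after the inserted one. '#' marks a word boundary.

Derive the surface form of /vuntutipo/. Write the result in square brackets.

(1) Palatal Assibilation: [vuntutipo] → [vunsusipo]
(2) Syncope: [vunsusipo] → [vnssipo]
(3) Final Devoicing: no change — [vnssipo]

[vnssipo]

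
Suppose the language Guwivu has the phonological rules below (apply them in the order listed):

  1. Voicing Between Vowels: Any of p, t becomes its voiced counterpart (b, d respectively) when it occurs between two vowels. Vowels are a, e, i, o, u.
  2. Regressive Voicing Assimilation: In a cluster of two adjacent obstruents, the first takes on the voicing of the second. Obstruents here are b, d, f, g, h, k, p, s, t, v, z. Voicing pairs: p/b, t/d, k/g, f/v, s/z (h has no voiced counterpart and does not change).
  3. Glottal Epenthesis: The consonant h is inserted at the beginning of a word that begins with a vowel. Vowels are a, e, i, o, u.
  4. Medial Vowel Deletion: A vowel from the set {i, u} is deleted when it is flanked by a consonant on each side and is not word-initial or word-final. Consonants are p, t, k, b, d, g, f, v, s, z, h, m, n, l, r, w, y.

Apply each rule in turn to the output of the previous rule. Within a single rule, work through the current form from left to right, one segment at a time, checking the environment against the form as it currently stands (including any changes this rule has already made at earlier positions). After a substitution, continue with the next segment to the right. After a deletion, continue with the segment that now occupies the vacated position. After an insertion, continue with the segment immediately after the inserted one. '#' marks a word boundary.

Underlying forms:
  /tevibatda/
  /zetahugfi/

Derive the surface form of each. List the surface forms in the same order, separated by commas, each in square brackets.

[tevbadda], [zedahkfi]

/tevibatda/:
  1 Voicing Between Vowels: no change — [tevibatda]
  2 Regressive Voicing Assimilation: [tevibatda] → [tevibadda]
  3 Glottal Epenthesis: no change — [tevibadda]
  4 Medial Vowel Deletion: [tevibadda] → [tevbadda]
/zetahugfi/:
  1 Voicing Between Vowels: [zetahugfi] → [zedahugfi]
  2 Regressive Voicing Assimilation: [zedahugfi] → [zedahukfi]
  3 Glottal Epenthesis: no change — [zedahukfi]
  4 Medial Vowel Deletion: [zedahukfi] → [zedahkfi]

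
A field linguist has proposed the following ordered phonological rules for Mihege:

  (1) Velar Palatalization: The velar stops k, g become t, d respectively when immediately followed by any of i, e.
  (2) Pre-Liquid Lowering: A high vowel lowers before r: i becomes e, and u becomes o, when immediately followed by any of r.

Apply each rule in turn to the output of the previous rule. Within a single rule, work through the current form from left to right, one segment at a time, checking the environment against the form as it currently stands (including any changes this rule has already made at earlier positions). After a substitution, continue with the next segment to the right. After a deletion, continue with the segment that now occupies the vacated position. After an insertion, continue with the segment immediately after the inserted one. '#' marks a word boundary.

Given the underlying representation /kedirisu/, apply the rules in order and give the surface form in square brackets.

[tederisu]

(1) Velar Palatalization: [kedirisu] → [tedirisu]
(2) Pre-Liquid Lowering: [tedirisu] → [tederisu]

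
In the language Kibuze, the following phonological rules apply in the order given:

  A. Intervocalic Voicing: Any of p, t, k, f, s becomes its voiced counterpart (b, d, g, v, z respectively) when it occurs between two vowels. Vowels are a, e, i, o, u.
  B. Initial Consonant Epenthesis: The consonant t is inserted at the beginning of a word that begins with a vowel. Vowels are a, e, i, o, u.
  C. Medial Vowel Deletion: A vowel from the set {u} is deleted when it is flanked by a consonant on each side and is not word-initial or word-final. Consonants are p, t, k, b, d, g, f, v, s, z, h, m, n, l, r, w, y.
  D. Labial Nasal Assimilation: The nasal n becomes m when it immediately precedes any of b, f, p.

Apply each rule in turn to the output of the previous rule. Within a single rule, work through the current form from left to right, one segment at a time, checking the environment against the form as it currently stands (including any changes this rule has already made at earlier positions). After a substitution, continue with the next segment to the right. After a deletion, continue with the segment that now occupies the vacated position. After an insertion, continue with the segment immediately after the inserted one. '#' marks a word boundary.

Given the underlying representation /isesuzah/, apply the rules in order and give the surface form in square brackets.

A Intervocalic Voicing: [isesuzah] → [izezuzah]
B Initial Consonant Epenthesis: [izezuzah] → [tizezuzah]
C Medial Vowel Deletion: [tizezuzah] → [tizezzah]
D Labial Nasal Assimilation: no change — [tizezzah]

[tizezzah]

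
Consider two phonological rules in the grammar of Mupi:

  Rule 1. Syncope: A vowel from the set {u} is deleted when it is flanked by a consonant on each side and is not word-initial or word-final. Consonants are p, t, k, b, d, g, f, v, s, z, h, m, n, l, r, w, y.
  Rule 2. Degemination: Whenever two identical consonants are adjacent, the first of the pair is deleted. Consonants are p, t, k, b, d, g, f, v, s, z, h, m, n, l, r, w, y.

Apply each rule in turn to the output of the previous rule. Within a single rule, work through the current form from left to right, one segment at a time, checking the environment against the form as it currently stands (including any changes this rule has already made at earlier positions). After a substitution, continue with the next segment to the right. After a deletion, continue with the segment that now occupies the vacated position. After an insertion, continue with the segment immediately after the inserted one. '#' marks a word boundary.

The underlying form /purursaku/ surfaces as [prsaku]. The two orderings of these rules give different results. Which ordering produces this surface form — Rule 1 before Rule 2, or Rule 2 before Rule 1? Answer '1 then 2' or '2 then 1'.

1 then 2

Order 1 then 2:
  1 Syncope: [purursaku] → [prrsaku]
  2 Degemination: [prrsaku] → [prsaku]
  result: [prsaku]
Order 2 then 1:
  2 Degemination: no change — [purursaku]
  1 Syncope: [purursaku] → [prrsaku]
  result: [prrsaku]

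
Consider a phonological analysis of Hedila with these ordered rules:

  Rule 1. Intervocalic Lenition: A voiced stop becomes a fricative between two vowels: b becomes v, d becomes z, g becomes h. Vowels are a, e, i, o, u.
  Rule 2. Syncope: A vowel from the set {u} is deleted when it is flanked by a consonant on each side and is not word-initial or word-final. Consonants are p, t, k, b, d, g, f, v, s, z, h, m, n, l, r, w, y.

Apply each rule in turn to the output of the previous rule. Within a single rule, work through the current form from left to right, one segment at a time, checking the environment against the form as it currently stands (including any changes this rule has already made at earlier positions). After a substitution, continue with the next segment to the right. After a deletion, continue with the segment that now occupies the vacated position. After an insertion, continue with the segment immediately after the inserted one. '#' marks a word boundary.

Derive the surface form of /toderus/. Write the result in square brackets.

Rule 1 Intervocalic Lenition: [toderus] → [tozerus]
Rule 2 Syncope: [tozerus] → [tozers]

[tozers]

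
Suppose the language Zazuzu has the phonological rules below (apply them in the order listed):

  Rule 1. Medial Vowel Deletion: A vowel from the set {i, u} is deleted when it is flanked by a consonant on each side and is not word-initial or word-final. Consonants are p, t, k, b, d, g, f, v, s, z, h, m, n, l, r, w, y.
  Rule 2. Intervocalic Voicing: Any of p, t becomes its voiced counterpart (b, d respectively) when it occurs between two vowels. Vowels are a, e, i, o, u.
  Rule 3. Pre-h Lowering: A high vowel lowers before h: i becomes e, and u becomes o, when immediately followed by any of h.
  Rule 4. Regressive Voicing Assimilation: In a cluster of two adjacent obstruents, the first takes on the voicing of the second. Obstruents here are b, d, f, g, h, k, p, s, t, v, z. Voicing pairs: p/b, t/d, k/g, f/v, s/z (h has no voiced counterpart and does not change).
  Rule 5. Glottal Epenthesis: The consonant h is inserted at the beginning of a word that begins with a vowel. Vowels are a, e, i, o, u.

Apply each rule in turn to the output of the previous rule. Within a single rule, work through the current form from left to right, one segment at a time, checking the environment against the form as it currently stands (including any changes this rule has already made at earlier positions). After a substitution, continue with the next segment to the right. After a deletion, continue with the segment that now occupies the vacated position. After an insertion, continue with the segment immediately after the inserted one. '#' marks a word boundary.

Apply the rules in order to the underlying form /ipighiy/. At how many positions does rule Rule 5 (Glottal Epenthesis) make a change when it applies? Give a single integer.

1

Rule 1 Medial Vowel Deletion: [ipighiy] → [ipghy]
Rule 2 Intervocalic Voicing: no change — [ipghy]
Rule 3 Pre-h Lowering: no change — [ipghy]
Rule 4 Regressive Voicing Assimilation: [ipghy] → [ibkhy]
Rule 5 Glottal Epenthesis: [ibkhy] → [hibkhy]
Rule Rule 5 changed 1 position(s).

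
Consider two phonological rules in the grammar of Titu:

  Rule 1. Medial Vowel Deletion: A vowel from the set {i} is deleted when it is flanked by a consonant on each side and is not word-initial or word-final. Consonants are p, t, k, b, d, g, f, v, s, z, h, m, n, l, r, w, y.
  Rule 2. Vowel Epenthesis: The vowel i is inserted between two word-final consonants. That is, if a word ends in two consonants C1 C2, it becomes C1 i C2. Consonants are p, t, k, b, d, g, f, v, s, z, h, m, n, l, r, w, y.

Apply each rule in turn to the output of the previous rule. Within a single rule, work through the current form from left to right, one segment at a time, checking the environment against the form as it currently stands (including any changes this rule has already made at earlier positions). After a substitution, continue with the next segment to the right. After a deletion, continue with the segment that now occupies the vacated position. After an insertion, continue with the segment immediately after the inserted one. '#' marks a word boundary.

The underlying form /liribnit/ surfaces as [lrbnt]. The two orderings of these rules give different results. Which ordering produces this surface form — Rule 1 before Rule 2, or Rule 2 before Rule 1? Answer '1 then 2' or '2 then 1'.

2 then 1

Order 1 then 2:
  1 Medial Vowel Deletion: [liribnit] → [lrbnt]
  2 Vowel Epenthesis: [lrbnt] → [lrbnit]
  result: [lrbnit]
Order 2 then 1:
  2 Vowel Epenthesis: no change — [liribnit]
  1 Medial Vowel Deletion: [liribnit] → [lrbnt]
  result: [lrbnt]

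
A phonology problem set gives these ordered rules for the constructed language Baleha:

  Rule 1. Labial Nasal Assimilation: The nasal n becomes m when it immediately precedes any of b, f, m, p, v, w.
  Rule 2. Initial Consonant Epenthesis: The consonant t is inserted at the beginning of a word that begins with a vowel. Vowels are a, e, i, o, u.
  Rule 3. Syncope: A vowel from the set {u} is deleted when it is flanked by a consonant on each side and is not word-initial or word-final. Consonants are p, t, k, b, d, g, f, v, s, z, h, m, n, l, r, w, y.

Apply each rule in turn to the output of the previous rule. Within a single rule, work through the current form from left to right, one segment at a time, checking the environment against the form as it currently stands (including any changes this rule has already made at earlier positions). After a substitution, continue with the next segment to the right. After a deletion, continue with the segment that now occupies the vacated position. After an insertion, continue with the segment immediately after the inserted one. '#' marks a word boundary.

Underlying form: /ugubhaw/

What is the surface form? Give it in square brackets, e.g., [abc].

[tgbhaw]

Rule 1 Labial Nasal Assimilation: no change — [ugubhaw]
Rule 2 Initial Consonant Epenthesis: [ugubhaw] → [tugubhaw]
Rule 3 Syncope: [tugubhaw] → [tgbhaw]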